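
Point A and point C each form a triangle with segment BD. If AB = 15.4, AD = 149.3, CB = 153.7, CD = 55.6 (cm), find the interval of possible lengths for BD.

133.9 < BD < 164.7

From triangle ABD: |15.4 − 149.3| < BD < 15.4 + 149.3, i.e. 133.9 < BD < 164.7.
From triangle CBD: 98.1 < BD < 209.3.
Both must hold, so BD lies in the intersection.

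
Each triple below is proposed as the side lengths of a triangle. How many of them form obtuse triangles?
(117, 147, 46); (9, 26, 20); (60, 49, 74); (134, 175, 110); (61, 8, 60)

(117,147,46): 46²+117² = 15805 < 21609 = 147² → obtuse
(9,26,20): 9²+20² = 481 < 676 = 26² → obtuse
(60,49,74): 49²+60² = 6001 > 5476 = 74² → acute
(134,175,110): 110²+134² = 30056 < 30625 = 175² → obtuse
(61,8,60): 8²+60² = 3664 < 3721 = 61² → obtuse
4 of the 5 are obtuse.

4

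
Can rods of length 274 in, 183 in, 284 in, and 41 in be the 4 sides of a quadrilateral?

Yes

A quadrilateral exists iff every side is shorter than the sum of the others — equivalently, the longest side is less than the sum of the rest.
Longest side 284 < 498 (sum of the remaining 3), so yes.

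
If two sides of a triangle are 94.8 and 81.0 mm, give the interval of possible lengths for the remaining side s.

13.8 < s < 175.8 (mm)

By the triangle inequality, s must be less than 94.8 + 81.0 = 175.8 and greater than |94.8 − 81.0| = 13.8.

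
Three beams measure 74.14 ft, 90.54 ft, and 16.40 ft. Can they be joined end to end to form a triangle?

The two shorter sides sum to 90.54, exactly equal to the longest side 90.54.
That gives only a degenerate (flat) triangle — the inequality must be strict.

No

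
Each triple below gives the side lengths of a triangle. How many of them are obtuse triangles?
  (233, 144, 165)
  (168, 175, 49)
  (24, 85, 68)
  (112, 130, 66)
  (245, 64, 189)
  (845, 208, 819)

3

(233,144,165): 144²+165² = 47961 < 54289 = 233² → obtuse
(168,175,49): 49²+168² = 30625 = 175² → right
(24,85,68): 24²+68² = 5200 < 7225 = 85² → obtuse
(112,130,66): 66²+112² = 16900 = 130² → right
(245,64,189): 64²+189² = 39817 < 60025 = 245² → obtuse
(845,208,819): 208²+819² = 714025 = 845² → right
3 of the 6 are obtuse.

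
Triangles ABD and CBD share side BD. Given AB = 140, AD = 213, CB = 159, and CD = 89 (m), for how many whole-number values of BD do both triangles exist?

From triangle ABD: 73 < BD < 353.
From triangle CBD: 70 < BD < 248.
Intersection: 73 < BD < 248, so integers 74 through 247: 174 values.

174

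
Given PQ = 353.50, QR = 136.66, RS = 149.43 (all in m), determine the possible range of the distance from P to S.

The maximum is all hops collinear in one direction: 353.50 + 136.66 + 149.43 = 639.59.
The longest hop is 353.50; the others sum to 286.09. Folding the others back against it leaves at least 353.50 − 286.09 = 67.41.

67.41 ≤ PS ≤ 639.59 m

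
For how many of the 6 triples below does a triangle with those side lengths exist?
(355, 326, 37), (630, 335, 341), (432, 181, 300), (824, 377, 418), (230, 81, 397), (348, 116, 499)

3

(37,326,355): 37+326 > 355 → valid
(335,341,630): 335+341 > 630 → valid
(181,300,432): 181+300 > 432 → valid
(377,418,824): 377+418 ≤ 824 → not valid
(81,230,397): 81+230 ≤ 397 → not valid
(116,348,499): 116+348 ≤ 499 → not valid
3 of the 6 triples form a triangle.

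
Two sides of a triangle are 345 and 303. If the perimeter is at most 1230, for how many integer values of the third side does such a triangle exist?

540

Triangle inequality: 42 < x < 648. Perimeter ≤ 1230 gives x ≤ 1230 − 345 − 303 = 582.
So 42 < x ≤ 582; integers 43 through 582: 540 values.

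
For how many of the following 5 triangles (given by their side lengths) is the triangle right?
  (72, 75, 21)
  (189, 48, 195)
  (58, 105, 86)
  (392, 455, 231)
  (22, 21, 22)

3

(72,75,21): 21²+72² = 5625 = 75² → right
(189,48,195): 48²+189² = 38025 = 195² → right
(58,105,86): 58²+86² = 10760 < 11025 = 105² → obtuse
(392,455,231): 231²+392² = 207025 = 455² → right
(22,21,22): 21²+22² = 925 > 484 = 22² → acute
3 of the 5 are right.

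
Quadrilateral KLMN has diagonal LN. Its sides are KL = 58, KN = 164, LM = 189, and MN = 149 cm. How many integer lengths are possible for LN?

From triangle KLN: 106 < LN < 222.
From triangle MLN: 40 < LN < 338.
Intersection: 106 < LN < 222, so integers 107 through 221: 115 values.

115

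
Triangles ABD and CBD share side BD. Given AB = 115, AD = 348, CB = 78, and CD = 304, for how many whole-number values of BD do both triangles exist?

From triangle ABD: 233 < BD < 463.
From triangle CBD: 226 < BD < 382.
Intersection: 233 < BD < 382, so integers 234 through 381: 148 values.

148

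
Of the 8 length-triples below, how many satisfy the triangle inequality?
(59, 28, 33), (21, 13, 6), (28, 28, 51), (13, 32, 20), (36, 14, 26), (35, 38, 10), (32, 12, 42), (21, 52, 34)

7

(28,33,59): 28+33 > 59 → valid
(6,13,21): 6+13 ≤ 21 → not valid
(28,28,51): 28+28 > 51 → valid
(13,20,32): 13+20 > 32 → valid
(14,26,36): 14+26 > 36 → valid
(10,35,38): 10+35 > 38 → valid
(12,32,42): 12+32 > 42 → valid
(21,34,52): 21+34 > 52 → valid
7 of the 8 triples form a triangle.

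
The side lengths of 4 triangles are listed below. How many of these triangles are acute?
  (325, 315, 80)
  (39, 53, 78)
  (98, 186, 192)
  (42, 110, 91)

(325,315,80): 80²+315² = 105625 = 325² → right
(39,53,78): 39²+53² = 4330 < 6084 = 78² → obtuse
(98,186,192): 98²+186² = 44200 > 36864 = 192² → acute
(42,110,91): 42²+91² = 10045 < 12100 = 110² → obtuse
1 of the 4 is acute.

1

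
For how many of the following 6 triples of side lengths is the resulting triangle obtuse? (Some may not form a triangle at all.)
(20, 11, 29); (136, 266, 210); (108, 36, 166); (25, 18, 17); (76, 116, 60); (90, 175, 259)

(20,11,29): 11²+20² = 521 < 841 = 29² → obtuse
(136,266,210): 136²+210² = 62596 < 70756 = 266² → obtuse
(108,36,166): 36+108 ≤ 166, not a triangle
(25,18,17): 17²+18² = 613 < 625 = 25² → obtuse
(76,116,60): 60²+76² = 9376 < 13456 = 116² → obtuse
(90,175,259): 90²+175² = 38725 < 67081 = 259² → obtuse
5 of the 6 are obtuse.

5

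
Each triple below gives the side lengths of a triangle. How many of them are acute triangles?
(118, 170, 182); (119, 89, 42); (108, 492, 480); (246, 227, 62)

(118,170,182): 118²+170² = 42824 > 33124 = 182² → acute
(119,89,42): 42²+89² = 9685 < 14161 = 119² → obtuse
(108,492,480): 108²+480² = 242064 = 492² → right
(246,227,62): 62²+227² = 55373 < 60516 = 246² → obtuse
1 of the 4 is acute.

1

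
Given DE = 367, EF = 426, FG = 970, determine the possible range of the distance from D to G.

177 ≤ DG ≤ 1763

The maximum is all hops collinear in one direction: 367 + 426 + 970 = 1763.
The longest hop is 970; the others sum to 793. Folding the others back against it leaves at least 970 − 793 = 177.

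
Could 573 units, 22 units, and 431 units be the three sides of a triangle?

No

The longest side is 573, but the other two sum to only 453.
453 < 573, so the triangle inequality fails.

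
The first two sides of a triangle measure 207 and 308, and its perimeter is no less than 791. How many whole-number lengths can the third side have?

239

Triangle inequality: 101 < x < 515. Perimeter ≥ 791 gives x ≥ 791 − 207 − 308 = 276.
So 276 ≤ x < 515; integers 276 through 514: 239 values.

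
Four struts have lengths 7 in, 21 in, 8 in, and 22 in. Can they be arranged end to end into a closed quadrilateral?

A quadrilateral exists iff every side is shorter than the sum of the others — equivalently, the longest side is less than the sum of the rest.
Longest side 22 < 36 (sum of the remaining 3), so yes.

Yes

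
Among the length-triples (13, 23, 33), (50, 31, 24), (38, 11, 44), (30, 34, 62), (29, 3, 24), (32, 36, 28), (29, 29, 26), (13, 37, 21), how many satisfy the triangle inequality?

6

(13,23,33): 13+23 > 33 → valid
(24,31,50): 24+31 > 50 → valid
(11,38,44): 11+38 > 44 → valid
(30,34,62): 30+34 > 62 → valid
(3,24,29): 3+24 ≤ 29 → not valid
(28,32,36): 28+32 > 36 → valid
(26,29,29): 26+29 > 29 → valid
(13,21,37): 13+21 ≤ 37 → not valid
6 of the 8 triples form a triangle.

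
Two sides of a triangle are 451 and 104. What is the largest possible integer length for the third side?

554

The third side must be strictly less than 451 + 104 = 555.
The largest integer below 555 is 554.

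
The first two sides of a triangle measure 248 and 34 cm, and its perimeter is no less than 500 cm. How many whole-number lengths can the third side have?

64

Triangle inequality: 214 < x < 282. Perimeter ≥ 500 gives x ≥ 500 − 248 − 34 = 218.
So 218 ≤ x < 282; integers 218 through 281: 64 values.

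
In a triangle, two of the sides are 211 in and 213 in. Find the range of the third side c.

2 < c < 424 (in)

By the triangle inequality, c must be less than 211 + 213 = 424 and greater than |211 − 213| = 2.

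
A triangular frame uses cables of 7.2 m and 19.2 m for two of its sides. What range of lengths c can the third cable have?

12.0 < c < 26.4

By the triangle inequality, c must be less than 7.2 + 19.2 = 26.4 and greater than |7.2 − 19.2| = 12.0.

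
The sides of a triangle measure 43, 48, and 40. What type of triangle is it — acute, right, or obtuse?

acute

Compare the square of the longest side to the sum of squares of the other two: 40² + 43² = 3449 > 2304 = 48².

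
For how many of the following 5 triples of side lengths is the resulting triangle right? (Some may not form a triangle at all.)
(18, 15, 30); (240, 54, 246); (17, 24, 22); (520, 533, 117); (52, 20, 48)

3

(18,15,30): 15²+18² = 549 < 900 = 30² → obtuse
(240,54,246): 54²+240² = 60516 = 246² → right
(17,24,22): 17²+22² = 773 > 576 = 24² → acute
(520,533,117): 117²+520² = 284089 = 533² → right
(52,20,48): 20²+48² = 2704 = 52² → right
3 of the 5 are right.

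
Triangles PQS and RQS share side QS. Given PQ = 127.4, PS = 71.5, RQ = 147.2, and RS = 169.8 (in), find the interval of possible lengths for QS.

From triangle PQS: |127.4 − 71.5| < QS < 127.4 + 71.5, i.e. 55.9 < QS < 198.9.
From triangle RQS: 22.6 < QS < 317.0.
Both must hold, so QS lies in the intersection.

55.9 < QS < 198.9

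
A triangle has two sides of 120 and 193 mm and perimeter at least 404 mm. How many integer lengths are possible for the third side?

Triangle inequality: 73 < x < 313. Perimeter ≥ 404 gives x ≥ 404 − 120 − 193 = 91.
So 91 ≤ x < 313; integers 91 through 312: 222 values.

222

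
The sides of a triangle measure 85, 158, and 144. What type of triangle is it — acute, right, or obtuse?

Compare the square of the longest side to the sum of squares of the other two: 85² + 144² = 27961 > 24964 = 158².

acute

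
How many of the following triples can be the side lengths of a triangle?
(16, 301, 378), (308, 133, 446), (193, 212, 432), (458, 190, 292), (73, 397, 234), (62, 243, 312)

(16,301,378): 16+301 ≤ 378 → not valid
(133,308,446): 133+308 ≤ 446 → not valid
(193,212,432): 193+212 ≤ 432 → not valid
(190,292,458): 190+292 > 458 → valid
(73,234,397): 73+234 ≤ 397 → not valid
(62,243,312): 62+243 ≤ 312 → not valid
1 of the 6 triples forms a triangle.

1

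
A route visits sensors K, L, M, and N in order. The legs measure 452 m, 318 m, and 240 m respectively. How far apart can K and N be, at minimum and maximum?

0 ≤ KN ≤ 1010 m

The maximum is all hops collinear in one direction: 452 + 318 + 240 = 1010.
The longest hop is 452; the others sum to 558. Since 452 ≤ 558, the path can fold back on itself completely, so the minimum distance is 0.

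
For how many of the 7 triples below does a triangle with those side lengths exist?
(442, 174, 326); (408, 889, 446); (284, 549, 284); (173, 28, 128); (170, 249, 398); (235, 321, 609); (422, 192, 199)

3

(174,326,442): 174+326 > 442 → valid
(408,446,889): 408+446 ≤ 889 → not valid
(284,284,549): 284+284 > 549 → valid
(28,128,173): 28+128 ≤ 173 → not valid
(170,249,398): 170+249 > 398 → valid
(235,321,609): 235+321 ≤ 609 → not valid
(192,199,422): 192+199 ≤ 422 → not valid
3 of the 7 triples form a triangle.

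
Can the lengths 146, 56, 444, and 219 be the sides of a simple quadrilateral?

No

For a quadrilateral, each side must be shorter than the sum of the others.
Here the longest side is 444, but the remaining 3 sides sum to only 421.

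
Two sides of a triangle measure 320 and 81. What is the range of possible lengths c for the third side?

239 < c < 401

By the triangle inequality, c must be less than 320 + 81 = 401 and greater than |320 − 81| = 239.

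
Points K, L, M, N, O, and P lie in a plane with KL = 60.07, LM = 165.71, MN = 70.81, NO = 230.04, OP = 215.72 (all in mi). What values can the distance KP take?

0 ≤ KP ≤ 742.35 mi

The maximum is all hops collinear in one direction: 60.07 + 165.71 + 70.81 + 230.04 + 215.72 = 742.35.
The longest hop is 230.04; the others sum to 512.31. Since 230.04 ≤ 512.31, the path can fold back on itself completely, so the minimum distance is 0.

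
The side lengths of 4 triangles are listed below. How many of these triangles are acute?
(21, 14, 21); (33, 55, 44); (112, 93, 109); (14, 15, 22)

(21,14,21): 14²+21² = 637 > 441 = 21² → acute
(33,55,44): 33²+44² = 3025 = 55² → right
(112,93,109): 93²+109² = 20530 > 12544 = 112² → acute
(14,15,22): 14²+15² = 421 < 484 = 22² → obtuse
2 of the 4 are acute.

2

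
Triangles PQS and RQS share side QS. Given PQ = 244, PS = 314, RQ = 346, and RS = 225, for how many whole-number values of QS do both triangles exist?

From triangle PQS: 70 < QS < 558.
From triangle RQS: 121 < QS < 571.
Intersection: 121 < QS < 558, so integers 122 through 557: 436 values.

436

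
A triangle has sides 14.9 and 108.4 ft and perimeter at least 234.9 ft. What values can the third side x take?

Triangle inequality alone gives 93.5 < x < 123.3.
The perimeter condition gives x ≥ 234.9 − 14.9 − 108.4 = 111.6.
Intersecting the two: 111.6 ≤ x < 123.3.

111.6 ≤ x < 123.3 ft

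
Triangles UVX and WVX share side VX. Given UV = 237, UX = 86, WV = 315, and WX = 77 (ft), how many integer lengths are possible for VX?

84

From triangle UVX: 151 < VX < 323.
From triangle WVX: 238 < VX < 392.
Intersection: 238 < VX < 323, so integers 239 through 322: 84 values.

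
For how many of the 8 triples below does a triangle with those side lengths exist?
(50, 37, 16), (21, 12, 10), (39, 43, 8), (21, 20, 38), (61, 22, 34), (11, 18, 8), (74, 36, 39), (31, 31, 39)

7

(16,37,50): 16+37 > 50 → valid
(10,12,21): 10+12 > 21 → valid
(8,39,43): 8+39 > 43 → valid
(20,21,38): 20+21 > 38 → valid
(22,34,61): 22+34 ≤ 61 → not valid
(8,11,18): 8+11 > 18 → valid
(36,39,74): 36+39 > 74 → valid
(31,31,39): 31+31 > 39 → valid
7 of the 8 triples form a triangle.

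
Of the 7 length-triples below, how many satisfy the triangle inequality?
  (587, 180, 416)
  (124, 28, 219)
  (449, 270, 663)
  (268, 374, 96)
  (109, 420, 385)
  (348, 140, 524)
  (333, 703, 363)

(180,416,587): 180+416 > 587 → valid
(28,124,219): 28+124 ≤ 219 → not valid
(270,449,663): 270+449 > 663 → valid
(96,268,374): 96+268 ≤ 374 → not valid
(109,385,420): 109+385 > 420 → valid
(140,348,524): 140+348 ≤ 524 → not valid
(333,363,703): 333+363 ≤ 703 → not valid
3 of the 7 triples form a triangle.

3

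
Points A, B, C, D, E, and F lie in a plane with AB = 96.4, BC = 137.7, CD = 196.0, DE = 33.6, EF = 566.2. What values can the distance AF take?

The maximum is all hops collinear in one direction: 96.4 + 137.7 + 196.0 + 33.6 + 566.2 = 1029.9.
The longest hop is 566.2; the others sum to 463.7. Folding the others back against it leaves at least 566.2 − 463.7 = 102.5.

102.5 ≤ AF ≤ 1029.9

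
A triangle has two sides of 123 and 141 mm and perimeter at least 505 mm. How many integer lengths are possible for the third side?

23

Triangle inequality: 18 < x < 264. Perimeter ≥ 505 gives x ≥ 505 − 123 − 141 = 241.
So 241 ≤ x < 264; integers 241 through 263: 23 values.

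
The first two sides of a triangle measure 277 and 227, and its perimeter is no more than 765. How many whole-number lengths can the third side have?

211

Triangle inequality: 50 < x < 504. Perimeter ≤ 765 gives x ≤ 765 − 277 − 227 = 261.
So 50 < x ≤ 261; integers 51 through 261: 211 values.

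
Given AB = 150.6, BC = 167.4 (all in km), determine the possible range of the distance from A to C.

By the triangle inequality, |150.6 − 167.4| ≤ AC ≤ 150.6 + 167.4.

16.8 ≤ AC ≤ 318.0 km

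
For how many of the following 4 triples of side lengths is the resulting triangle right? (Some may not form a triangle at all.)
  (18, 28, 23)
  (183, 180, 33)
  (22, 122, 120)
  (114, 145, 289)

2

(18,28,23): 18²+23² = 853 > 784 = 28² → acute
(183,180,33): 33²+180² = 33489 = 183² → right
(22,122,120): 22²+120² = 14884 = 122² → right
(114,145,289): 114+145 ≤ 289, not a triangle
2 of the 4 are right.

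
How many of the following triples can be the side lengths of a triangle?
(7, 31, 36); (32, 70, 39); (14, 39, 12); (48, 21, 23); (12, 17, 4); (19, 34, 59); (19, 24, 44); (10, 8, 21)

(7,31,36): 7+31 > 36 → valid
(32,39,70): 32+39 > 70 → valid
(12,14,39): 12+14 ≤ 39 → not valid
(21,23,48): 21+23 ≤ 48 → not valid
(4,12,17): 4+12 ≤ 17 → not valid
(19,34,59): 19+34 ≤ 59 → not valid
(19,24,44): 19+24 ≤ 44 → not valid
(8,10,21): 8+10 ≤ 21 → not valid
2 of the 8 triples form a triangle.

2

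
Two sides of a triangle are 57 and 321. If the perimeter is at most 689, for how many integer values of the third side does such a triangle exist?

Triangle inequality: 264 < x < 378. Perimeter ≤ 689 gives x ≤ 689 − 57 − 321 = 311.
So 264 < x ≤ 311; integers 265 through 311: 47 values.

47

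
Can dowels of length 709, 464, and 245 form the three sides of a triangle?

No

The two shorter sides sum to 709, exactly equal to the longest side 709.
That gives only a degenerate (flat) triangle — the inequality must be strict.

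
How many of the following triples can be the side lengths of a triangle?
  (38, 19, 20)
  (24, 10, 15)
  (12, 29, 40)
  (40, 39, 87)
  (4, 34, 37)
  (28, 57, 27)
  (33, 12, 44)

(19,20,38): 19+20 > 38 → valid
(10,15,24): 10+15 > 24 → valid
(12,29,40): 12+29 > 40 → valid
(39,40,87): 39+40 ≤ 87 → not valid
(4,34,37): 4+34 > 37 → valid
(27,28,57): 27+28 ≤ 57 → not valid
(12,33,44): 12+33 > 44 → valid
5 of the 7 triples form a triangle.

5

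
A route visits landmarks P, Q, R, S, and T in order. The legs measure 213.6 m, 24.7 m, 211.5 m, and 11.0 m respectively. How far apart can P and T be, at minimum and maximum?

The maximum is all hops collinear in one direction: 213.6 + 24.7 + 211.5 + 11.0 = 460.8.
The longest hop is 213.6; the others sum to 247.2. Since 213.6 ≤ 247.2, the path can fold back on itself completely, so the minimum distance is 0.

0 ≤ PT ≤ 460.8 m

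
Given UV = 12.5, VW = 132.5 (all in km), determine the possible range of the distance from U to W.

By the triangle inequality, |12.5 − 132.5| ≤ UW ≤ 12.5 + 132.5.

120.0 ≤ UW ≤ 145.0 km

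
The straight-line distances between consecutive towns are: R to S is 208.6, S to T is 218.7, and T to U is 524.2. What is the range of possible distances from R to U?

The maximum is all hops collinear in one direction: 208.6 + 218.7 + 524.2 = 951.5.
The longest hop is 524.2; the others sum to 427.3. Folding the others back against it leaves at least 524.2 − 427.3 = 96.9.

96.9 ≤ RU ≤ 951.5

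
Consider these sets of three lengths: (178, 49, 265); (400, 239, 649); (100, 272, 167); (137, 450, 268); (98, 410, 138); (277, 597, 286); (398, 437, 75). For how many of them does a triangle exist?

(49,178,265): 49+178 ≤ 265 → not valid
(239,400,649): 239+400 ≤ 649 → not valid
(100,167,272): 100+167 ≤ 272 → not valid
(137,268,450): 137+268 ≤ 450 → not valid
(98,138,410): 98+138 ≤ 410 → not valid
(277,286,597): 277+286 ≤ 597 → not valid
(75,398,437): 75+398 > 437 → valid
1 of the 7 triples forms a triangle.

1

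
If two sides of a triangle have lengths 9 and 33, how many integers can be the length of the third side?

The third side lies in the open interval (24, 42).
Integers from 25 to 41 inclusive: 41 − 25 + 1 = 17.

17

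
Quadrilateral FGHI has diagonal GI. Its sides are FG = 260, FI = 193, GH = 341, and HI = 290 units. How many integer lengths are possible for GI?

385

From triangle FGI: 67 < GI < 453.
From triangle HGI: 51 < GI < 631.
Intersection: 67 < GI < 453, so integers 68 through 452: 385 values.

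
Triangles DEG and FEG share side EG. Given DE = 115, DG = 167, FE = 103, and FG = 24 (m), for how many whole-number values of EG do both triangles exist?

From triangle DEG: 52 < EG < 282.
From triangle FEG: 79 < EG < 127.
Intersection: 79 < EG < 127, so integers 80 through 126: 47 values.

47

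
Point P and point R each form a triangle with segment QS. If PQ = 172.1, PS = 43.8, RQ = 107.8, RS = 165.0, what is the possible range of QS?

128.3 < QS < 215.9

From triangle PQS: |172.1 − 43.8| < QS < 172.1 + 43.8, i.e. 128.3 < QS < 215.9.
From triangle RQS: 57.2 < QS < 272.8.
Both must hold, so QS lies in the intersection.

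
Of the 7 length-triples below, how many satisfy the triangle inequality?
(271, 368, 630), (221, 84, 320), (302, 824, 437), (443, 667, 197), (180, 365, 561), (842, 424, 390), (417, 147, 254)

1

(271,368,630): 271+368 > 630 → valid
(84,221,320): 84+221 ≤ 320 → not valid
(302,437,824): 302+437 ≤ 824 → not valid
(197,443,667): 197+443 ≤ 667 → not valid
(180,365,561): 180+365 ≤ 561 → not valid
(390,424,842): 390+424 ≤ 842 → not valid
(147,254,417): 147+254 ≤ 417 → not valid
1 of the 7 triples forms a triangle.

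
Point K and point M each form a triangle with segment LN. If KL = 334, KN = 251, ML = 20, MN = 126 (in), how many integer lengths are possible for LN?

From triangle KLN: 83 < LN < 585.
From triangle MLN: 106 < LN < 146.
Intersection: 106 < LN < 146, so integers 107 through 145: 39 values.

39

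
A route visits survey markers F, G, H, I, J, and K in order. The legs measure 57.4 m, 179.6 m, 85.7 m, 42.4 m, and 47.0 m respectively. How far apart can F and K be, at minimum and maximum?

The maximum is all hops collinear in one direction: 57.4 + 179.6 + 85.7 + 42.4 + 47.0 = 412.1.
The longest hop is 179.6; the others sum to 232.5. Since 179.6 ≤ 232.5, the path can fold back on itself completely, so the minimum distance is 0.

0 ≤ FK ≤ 412.1 m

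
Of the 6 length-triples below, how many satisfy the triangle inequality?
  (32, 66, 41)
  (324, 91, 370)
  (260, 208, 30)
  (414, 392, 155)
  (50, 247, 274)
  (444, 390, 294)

(32,41,66): 32+41 > 66 → valid
(91,324,370): 91+324 > 370 → valid
(30,208,260): 30+208 ≤ 260 → not valid
(155,392,414): 155+392 > 414 → valid
(50,247,274): 50+247 > 274 → valid
(294,390,444): 294+390 > 444 → valid
5 of the 6 triples form a triangle.

5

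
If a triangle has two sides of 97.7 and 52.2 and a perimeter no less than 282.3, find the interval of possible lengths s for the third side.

Triangle inequality alone gives 45.5 < s < 149.9.
The perimeter condition gives s ≥ 282.3 − 97.7 − 52.2 = 132.4.
Intersecting the two: 132.4 ≤ s < 149.9.

132.4 ≤ s < 149.9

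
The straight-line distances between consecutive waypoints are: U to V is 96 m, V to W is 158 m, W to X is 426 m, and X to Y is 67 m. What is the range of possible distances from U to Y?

The maximum is all hops collinear in one direction: 96 + 158 + 426 + 67 = 747.
The longest hop is 426; the others sum to 321. Folding the others back against it leaves at least 426 − 321 = 105.

105 ≤ UY ≤ 747 m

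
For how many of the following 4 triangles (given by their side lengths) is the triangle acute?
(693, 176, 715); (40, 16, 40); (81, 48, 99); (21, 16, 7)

1

(693,176,715): 176²+693² = 511225 = 715² → right
(40,16,40): 16²+40² = 1856 > 1600 = 40² → acute
(81,48,99): 48²+81² = 8865 < 9801 = 99² → obtuse
(21,16,7): 7²+16² = 305 < 441 = 21² → obtuse
1 of the 4 is acute.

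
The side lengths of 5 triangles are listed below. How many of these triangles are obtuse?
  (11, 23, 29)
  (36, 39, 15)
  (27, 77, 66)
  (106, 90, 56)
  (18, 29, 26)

(11,23,29): 11²+23² = 650 < 841 = 29² → obtuse
(36,39,15): 15²+36² = 1521 = 39² → right
(27,77,66): 27²+66² = 5085 < 5929 = 77² → obtuse
(106,90,56): 56²+90² = 11236 = 106² → right
(18,29,26): 18²+26² = 1000 > 841 = 29² → acute
2 of the 5 are obtuse.

2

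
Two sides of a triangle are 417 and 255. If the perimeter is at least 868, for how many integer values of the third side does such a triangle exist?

Triangle inequality: 162 < x < 672. Perimeter ≥ 868 gives x ≥ 868 − 417 − 255 = 196.
So 196 ≤ x < 672; integers 196 through 671: 476 values.

476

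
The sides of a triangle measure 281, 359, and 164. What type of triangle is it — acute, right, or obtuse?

Compare the square of the longest side to the sum of squares of the other two: 164² + 281² = 105857 < 128881 = 359².

obtuse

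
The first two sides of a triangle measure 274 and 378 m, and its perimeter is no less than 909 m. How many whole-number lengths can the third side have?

395

Triangle inequality: 104 < x < 652. Perimeter ≥ 909 gives x ≥ 909 − 274 − 378 = 257.
So 257 ≤ x < 652; integers 257 through 651: 395 values.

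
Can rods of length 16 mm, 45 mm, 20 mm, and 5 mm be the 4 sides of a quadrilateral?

For a quadrilateral, each side must be shorter than the sum of the others.
Here the longest side is 45, but the remaining 3 sides sum to only 41.

No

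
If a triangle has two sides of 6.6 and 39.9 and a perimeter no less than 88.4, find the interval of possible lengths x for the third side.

41.9 ≤ x < 46.5

Triangle inequality alone gives 33.3 < x < 46.5.
The perimeter condition gives x ≥ 88.4 − 6.6 − 39.9 = 41.9.
Intersecting the two: 41.9 ≤ x < 46.5.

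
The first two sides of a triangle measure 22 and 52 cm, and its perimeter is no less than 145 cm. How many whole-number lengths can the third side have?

Triangle inequality: 30 < x < 74. Perimeter ≥ 145 gives x ≥ 145 − 22 − 52 = 71.
So 71 ≤ x < 74; integers 71 through 73: 3 values.

3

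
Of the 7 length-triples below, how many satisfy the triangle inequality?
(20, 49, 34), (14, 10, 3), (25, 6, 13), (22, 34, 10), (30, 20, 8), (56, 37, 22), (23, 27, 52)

(20,34,49): 20+34 > 49 → valid
(3,10,14): 3+10 ≤ 14 → not valid
(6,13,25): 6+13 ≤ 25 → not valid
(10,22,34): 10+22 ≤ 34 → not valid
(8,20,30): 8+20 ≤ 30 → not valid
(22,37,56): 22+37 > 56 → valid
(23,27,52): 23+27 ≤ 52 → not valid
2 of the 7 triples form a triangle.

2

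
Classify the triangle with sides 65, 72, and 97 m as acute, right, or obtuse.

right

Compare the square of the longest side to the sum of squares of the other two: 65² + 72² = 9409 = 97².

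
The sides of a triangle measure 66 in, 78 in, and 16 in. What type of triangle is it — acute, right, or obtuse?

Compare the square of the longest side to the sum of squares of the other two: 16² + 66² = 4612 < 6084 = 78².

obtuse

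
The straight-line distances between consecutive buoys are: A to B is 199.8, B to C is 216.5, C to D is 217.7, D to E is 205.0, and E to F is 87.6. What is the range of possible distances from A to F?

The maximum is all hops collinear in one direction: 199.8 + 216.5 + 217.7 + 205.0 + 87.6 = 926.6.
The longest hop is 217.7; the others sum to 708.9. Since 217.7 ≤ 708.9, the path can fold back on itself completely, so the minimum distance is 0.

0 ≤ AF ≤ 926.6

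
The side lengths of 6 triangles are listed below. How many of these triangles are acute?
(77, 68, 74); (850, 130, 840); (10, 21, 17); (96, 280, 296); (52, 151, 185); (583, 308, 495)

(77,68,74): 68²+74² = 10100 > 5929 = 77² → acute
(850,130,840): 130²+840² = 722500 = 850² → right
(10,21,17): 10²+17² = 389 < 441 = 21² → obtuse
(96,280,296): 96²+280² = 87616 = 296² → right
(52,151,185): 52²+151² = 25505 < 34225 = 185² → obtuse
(583,308,495): 308²+495² = 339889 = 583² → right
1 of the 6 is acute.

1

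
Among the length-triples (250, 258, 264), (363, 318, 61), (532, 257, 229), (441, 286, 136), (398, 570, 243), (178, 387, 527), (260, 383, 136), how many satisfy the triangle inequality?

5

(250,258,264): 250+258 > 264 → valid
(61,318,363): 61+318 > 363 → valid
(229,257,532): 229+257 ≤ 532 → not valid
(136,286,441): 136+286 ≤ 441 → not valid
(243,398,570): 243+398 > 570 → valid
(178,387,527): 178+387 > 527 → valid
(136,260,383): 136+260 > 383 → valid
5 of the 7 triples form a triangle.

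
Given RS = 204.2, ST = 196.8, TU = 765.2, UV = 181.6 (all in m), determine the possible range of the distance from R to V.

The maximum is all hops collinear in one direction: 204.2 + 196.8 + 765.2 + 181.6 = 1347.8.
The longest hop is 765.2; the others sum to 582.6. Folding the others back against it leaves at least 765.2 − 582.6 = 182.6.

182.6 ≤ RV ≤ 1347.8 m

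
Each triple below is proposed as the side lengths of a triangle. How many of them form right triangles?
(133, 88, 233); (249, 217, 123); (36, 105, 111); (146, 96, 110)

2

(133,88,233): 88+133 ≤ 233, not a triangle
(249,217,123): 123²+217² = 62218 > 62001 = 249² → acute
(36,105,111): 36²+105² = 12321 = 111² → right
(146,96,110): 96²+110² = 21316 = 146² → right
2 of the 4 are right.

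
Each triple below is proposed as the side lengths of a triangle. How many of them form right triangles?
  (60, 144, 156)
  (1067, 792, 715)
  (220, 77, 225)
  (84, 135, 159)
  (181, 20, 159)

(60,144,156): 60²+144² = 24336 = 156² → right
(1067,792,715): 715²+792² = 1138489 = 1067² → right
(220,77,225): 77²+220² = 54329 > 50625 = 225² → acute
(84,135,159): 84²+135² = 25281 = 159² → right
(181,20,159): 20+159 ≤ 181, not a triangle
3 of the 5 are right.

3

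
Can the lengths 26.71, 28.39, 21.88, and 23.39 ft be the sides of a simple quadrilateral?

Yes

A quadrilateral exists iff every side is shorter than the sum of the others — equivalently, the longest side is less than the sum of the rest.
Longest side 28.39 < 71.98 (sum of the remaining 3), so yes.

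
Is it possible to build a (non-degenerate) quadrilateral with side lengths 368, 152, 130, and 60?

For a quadrilateral, each side must be shorter than the sum of the others.
Here the longest side is 368, but the remaining 3 sides sum to only 342.

No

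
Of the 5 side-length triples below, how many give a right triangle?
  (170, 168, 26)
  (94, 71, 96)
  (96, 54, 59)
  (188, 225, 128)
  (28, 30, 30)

(170,168,26): 26²+168² = 28900 = 170² → right
(94,71,96): 71²+94² = 13877 > 9216 = 96² → acute
(96,54,59): 54²+59² = 6397 < 9216 = 96² → obtuse
(188,225,128): 128²+188² = 51728 > 50625 = 225² → acute
(28,30,30): 28²+30² = 1684 > 900 = 30² → acute
1 of the 5 is right.

1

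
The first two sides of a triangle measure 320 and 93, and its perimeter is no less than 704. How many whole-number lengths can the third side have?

122

Triangle inequality: 227 < x < 413. Perimeter ≥ 704 gives x ≥ 704 − 320 − 93 = 291.
So 291 ≤ x < 413; integers 291 through 412: 122 values.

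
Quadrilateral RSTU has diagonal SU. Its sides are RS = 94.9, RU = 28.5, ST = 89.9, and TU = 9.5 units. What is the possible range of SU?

80.4 < SU < 99.4

From triangle RSU: |94.9 − 28.5| < SU < 94.9 + 28.5, i.e. 66.4 < SU < 123.4.
From triangle TSU: 80.4 < SU < 99.4.
Both must hold, so SU lies in the intersection.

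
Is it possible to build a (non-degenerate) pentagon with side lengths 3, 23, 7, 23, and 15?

Yes

A pentagon exists iff every side is shorter than the sum of the others — equivalently, the longest side is less than the sum of the rest.
Longest side 23 < 48 (sum of the remaining 4), so yes.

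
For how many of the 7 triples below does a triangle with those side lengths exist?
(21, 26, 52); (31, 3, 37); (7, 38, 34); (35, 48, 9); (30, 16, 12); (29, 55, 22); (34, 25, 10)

(21,26,52): 21+26 ≤ 52 → not valid
(3,31,37): 3+31 ≤ 37 → not valid
(7,34,38): 7+34 > 38 → valid
(9,35,48): 9+35 ≤ 48 → not valid
(12,16,30): 12+16 ≤ 30 → not valid
(22,29,55): 22+29 ≤ 55 → not valid
(10,25,34): 10+25 > 34 → valid
2 of the 7 triples form a triangle.

2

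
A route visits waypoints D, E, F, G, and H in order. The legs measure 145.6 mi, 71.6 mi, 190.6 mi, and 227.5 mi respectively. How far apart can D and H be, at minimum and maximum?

The maximum is all hops collinear in one direction: 145.6 + 71.6 + 190.6 + 227.5 = 635.3.
The longest hop is 227.5; the others sum to 407.8. Since 227.5 ≤ 407.8, the path can fold back on itself completely, so the minimum distance is 0.

0 ≤ DH ≤ 635.3 mi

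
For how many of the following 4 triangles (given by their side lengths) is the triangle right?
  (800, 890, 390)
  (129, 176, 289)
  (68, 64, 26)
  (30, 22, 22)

(800,890,390): 390²+800² = 792100 = 890² → right
(129,176,289): 129²+176² = 47617 < 83521 = 289² → obtuse
(68,64,26): 26²+64² = 4772 > 4624 = 68² → acute
(30,22,22): 22²+22² = 968 > 900 = 30² → acute
1 of the 4 is right.

1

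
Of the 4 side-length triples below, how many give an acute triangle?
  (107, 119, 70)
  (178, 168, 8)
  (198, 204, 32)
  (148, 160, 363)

(107,119,70): 70²+107² = 16349 > 14161 = 119² → acute
(178,168,8): 8+168 ≤ 178, not a triangle
(198,204,32): 32²+198² = 40228 < 41616 = 204² → obtuse
(148,160,363): 148+160 ≤ 363, not a triangle
1 of the 4 is acute.

1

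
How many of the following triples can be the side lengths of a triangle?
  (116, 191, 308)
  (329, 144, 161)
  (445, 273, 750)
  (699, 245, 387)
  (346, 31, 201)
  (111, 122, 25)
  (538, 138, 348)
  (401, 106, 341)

2

(116,191,308): 116+191 ≤ 308 → not valid
(144,161,329): 144+161 ≤ 329 → not valid
(273,445,750): 273+445 ≤ 750 → not valid
(245,387,699): 245+387 ≤ 699 → not valid
(31,201,346): 31+201 ≤ 346 → not valid
(25,111,122): 25+111 > 122 → valid
(138,348,538): 138+348 ≤ 538 → not valid
(106,341,401): 106+341 > 401 → valid
2 of the 8 triples form a triangle.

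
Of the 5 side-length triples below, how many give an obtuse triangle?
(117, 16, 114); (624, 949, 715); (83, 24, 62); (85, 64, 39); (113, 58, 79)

4

(117,16,114): 16²+114² = 13252 < 13689 = 117² → obtuse
(624,949,715): 624²+715² = 900601 = 949² → right
(83,24,62): 24²+62² = 4420 < 6889 = 83² → obtuse
(85,64,39): 39²+64² = 5617 < 7225 = 85² → obtuse
(113,58,79): 58²+79² = 9605 < 12769 = 113² → obtuse
4 of the 5 are obtuse.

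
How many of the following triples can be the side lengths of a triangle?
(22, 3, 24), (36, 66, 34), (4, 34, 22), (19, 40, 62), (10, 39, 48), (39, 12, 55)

3

(3,22,24): 3+22 > 24 → valid
(34,36,66): 34+36 > 66 → valid
(4,22,34): 4+22 ≤ 34 → not valid
(19,40,62): 19+40 ≤ 62 → not valid
(10,39,48): 10+39 > 48 → valid
(12,39,55): 12+39 ≤ 55 → not valid
3 of the 6 triples form a triangle.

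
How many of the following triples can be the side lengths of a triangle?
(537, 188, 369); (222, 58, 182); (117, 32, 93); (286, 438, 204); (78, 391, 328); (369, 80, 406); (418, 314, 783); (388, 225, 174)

7

(188,369,537): 188+369 > 537 → valid
(58,182,222): 58+182 > 222 → valid
(32,93,117): 32+93 > 117 → valid
(204,286,438): 204+286 > 438 → valid
(78,328,391): 78+328 > 391 → valid
(80,369,406): 80+369 > 406 → valid
(314,418,783): 314+418 ≤ 783 → not valid
(174,225,388): 174+225 > 388 → valid
7 of the 8 triples form a triangle.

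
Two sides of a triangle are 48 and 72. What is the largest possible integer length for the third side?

119

The third side must be strictly less than 48 + 72 = 120.
The largest integer below 120 is 119.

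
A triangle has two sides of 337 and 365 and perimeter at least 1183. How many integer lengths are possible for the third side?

221

Triangle inequality: 28 < x < 702. Perimeter ≥ 1183 gives x ≥ 1183 − 337 − 365 = 481.
So 481 ≤ x < 702; integers 481 through 701: 221 values.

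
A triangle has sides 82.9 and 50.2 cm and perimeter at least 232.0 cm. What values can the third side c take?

Triangle inequality alone gives 32.7 < c < 133.1.
The perimeter condition gives c ≥ 232.0 − 82.9 − 50.2 = 98.9.
Intersecting the two: 98.9 ≤ c < 133.1.

98.9 ≤ c < 133.1 cm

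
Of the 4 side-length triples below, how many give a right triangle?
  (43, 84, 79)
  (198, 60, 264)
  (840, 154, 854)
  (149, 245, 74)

1

(43,84,79): 43²+79² = 8090 > 7056 = 84² → acute
(198,60,264): 60+198 ≤ 264, not a triangle
(840,154,854): 154²+840² = 729316 = 854² → right
(149,245,74): 74+149 ≤ 245, not a triangle
1 of the 4 is right.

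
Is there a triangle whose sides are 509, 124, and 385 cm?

The two shorter sides sum to 509, exactly equal to the longest side 509.
That gives only a degenerate (flat) triangle — the inequality must be strict.

No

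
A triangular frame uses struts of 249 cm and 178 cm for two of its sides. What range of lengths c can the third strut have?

71 < c < 427

By the triangle inequality, c must be less than 249 + 178 = 427 and greater than |249 − 178| = 71.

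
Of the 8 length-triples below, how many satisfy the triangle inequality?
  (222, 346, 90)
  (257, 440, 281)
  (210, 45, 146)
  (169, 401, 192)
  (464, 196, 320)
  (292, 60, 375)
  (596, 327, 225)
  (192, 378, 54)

(90,222,346): 90+222 ≤ 346 → not valid
(257,281,440): 257+281 > 440 → valid
(45,146,210): 45+146 ≤ 210 → not valid
(169,192,401): 169+192 ≤ 401 → not valid
(196,320,464): 196+320 > 464 → valid
(60,292,375): 60+292 ≤ 375 → not valid
(225,327,596): 225+327 ≤ 596 → not valid
(54,192,378): 54+192 ≤ 378 → not valid
2 of the 8 triples form a triangle.

2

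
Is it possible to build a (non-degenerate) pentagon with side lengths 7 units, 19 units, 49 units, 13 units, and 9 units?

For a pentagon, each side must be shorter than the sum of the others.
Here the longest side is 49, but the remaining 4 sides sum to only 48.

No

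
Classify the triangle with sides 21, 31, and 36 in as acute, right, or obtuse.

Compare the square of the longest side to the sum of squares of the other two: 21² + 31² = 1402 > 1296 = 36².

acute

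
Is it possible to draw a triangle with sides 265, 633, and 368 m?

No

The two shorter sides sum to 633, exactly equal to the longest side 633.
That gives only a degenerate (flat) triangle — the inequality must be strict.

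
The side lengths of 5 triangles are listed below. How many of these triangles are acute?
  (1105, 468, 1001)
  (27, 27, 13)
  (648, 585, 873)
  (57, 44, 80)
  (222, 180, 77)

(1105,468,1001): 468²+1001² = 1221025 = 1105² → right
(27,27,13): 13²+27² = 898 > 729 = 27² → acute
(648,585,873): 585²+648² = 762129 = 873² → right
(57,44,80): 44²+57² = 5185 < 6400 = 80² → obtuse
(222,180,77): 77²+180² = 38329 < 49284 = 222² → obtuse
1 of the 5 is acute.

1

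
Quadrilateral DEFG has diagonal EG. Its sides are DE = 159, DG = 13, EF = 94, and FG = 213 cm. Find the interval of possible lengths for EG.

146 < EG < 172

From triangle DEG: |159 − 13| < EG < 159 + 13, i.e. 146 < EG < 172.
From triangle FEG: 119 < EG < 307.
Both must hold, so EG lies in the intersection.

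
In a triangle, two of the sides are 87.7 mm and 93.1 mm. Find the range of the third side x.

By the triangle inequality, x must be less than 87.7 + 93.1 = 180.8 and greater than |87.7 − 93.1| = 5.4.

5.4 < x < 180.8 (mm)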